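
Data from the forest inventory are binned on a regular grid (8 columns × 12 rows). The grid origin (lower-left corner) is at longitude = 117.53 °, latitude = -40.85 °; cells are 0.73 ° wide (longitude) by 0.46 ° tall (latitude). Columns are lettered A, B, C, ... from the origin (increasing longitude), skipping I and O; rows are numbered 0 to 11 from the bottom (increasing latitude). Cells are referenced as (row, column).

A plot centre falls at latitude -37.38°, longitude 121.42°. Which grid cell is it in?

Column index: ⌊(121.42 − 117.53) / 0.73⌋ = ⌊5.329⌋ = 5 → column F
Row offset from origin: ⌊(-37.38 − -40.85) / 0.46⌋ = ⌊7.543⌋ = 7 → row 7

(7, F)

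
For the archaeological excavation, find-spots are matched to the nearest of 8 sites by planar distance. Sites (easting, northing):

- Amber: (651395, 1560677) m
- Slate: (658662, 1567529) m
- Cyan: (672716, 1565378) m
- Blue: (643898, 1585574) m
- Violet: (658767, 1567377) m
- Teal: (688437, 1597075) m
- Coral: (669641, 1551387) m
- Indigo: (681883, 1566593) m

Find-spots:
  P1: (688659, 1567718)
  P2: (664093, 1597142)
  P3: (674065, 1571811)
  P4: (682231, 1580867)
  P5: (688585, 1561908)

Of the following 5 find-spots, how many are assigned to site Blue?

P1 → Indigo
P2 → Blue
P3 → Cyan
P4 → Indigo
P5 → Indigo
1 of the 5 goes to Blue.

1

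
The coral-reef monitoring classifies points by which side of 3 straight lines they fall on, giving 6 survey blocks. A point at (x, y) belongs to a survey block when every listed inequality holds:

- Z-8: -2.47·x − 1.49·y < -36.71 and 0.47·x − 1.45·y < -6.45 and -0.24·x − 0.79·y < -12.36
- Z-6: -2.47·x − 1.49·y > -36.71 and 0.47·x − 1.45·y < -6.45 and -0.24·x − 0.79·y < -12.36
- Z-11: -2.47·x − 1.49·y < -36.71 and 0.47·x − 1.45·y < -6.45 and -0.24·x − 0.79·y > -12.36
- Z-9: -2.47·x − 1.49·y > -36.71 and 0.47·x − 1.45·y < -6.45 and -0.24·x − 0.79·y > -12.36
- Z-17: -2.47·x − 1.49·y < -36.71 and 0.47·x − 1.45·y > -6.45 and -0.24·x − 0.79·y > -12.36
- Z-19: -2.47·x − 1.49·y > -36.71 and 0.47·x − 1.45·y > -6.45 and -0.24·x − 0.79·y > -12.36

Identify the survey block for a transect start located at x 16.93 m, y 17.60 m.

Z-8

-2.47·16.93 − 1.49·17.60 = -68.041, which is < -36.71
0.47·16.93 − 1.45·17.60 = -17.563, which is < -6.45
-0.24·16.93 − 0.79·17.60 = -17.967, which is < -12.36
This sign pattern matches Z-8.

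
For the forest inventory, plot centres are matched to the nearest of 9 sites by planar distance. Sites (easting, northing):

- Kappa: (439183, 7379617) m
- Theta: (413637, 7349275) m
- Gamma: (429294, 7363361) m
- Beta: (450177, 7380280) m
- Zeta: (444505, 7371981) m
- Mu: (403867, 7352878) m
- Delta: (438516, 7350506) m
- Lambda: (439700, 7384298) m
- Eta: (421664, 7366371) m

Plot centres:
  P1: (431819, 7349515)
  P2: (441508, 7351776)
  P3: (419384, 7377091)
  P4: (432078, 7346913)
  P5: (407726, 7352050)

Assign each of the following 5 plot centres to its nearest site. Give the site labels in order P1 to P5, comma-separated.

P1 → Delta (d²=45831890.00)
P2 → Delta (d²=10564964.00)
P3 → Eta (d²=120116800.00)
P4 → Delta (d²=54357493.00)
P5 → Mu (d²=15577465.00)

Delta, Delta, Eta, Delta, Mu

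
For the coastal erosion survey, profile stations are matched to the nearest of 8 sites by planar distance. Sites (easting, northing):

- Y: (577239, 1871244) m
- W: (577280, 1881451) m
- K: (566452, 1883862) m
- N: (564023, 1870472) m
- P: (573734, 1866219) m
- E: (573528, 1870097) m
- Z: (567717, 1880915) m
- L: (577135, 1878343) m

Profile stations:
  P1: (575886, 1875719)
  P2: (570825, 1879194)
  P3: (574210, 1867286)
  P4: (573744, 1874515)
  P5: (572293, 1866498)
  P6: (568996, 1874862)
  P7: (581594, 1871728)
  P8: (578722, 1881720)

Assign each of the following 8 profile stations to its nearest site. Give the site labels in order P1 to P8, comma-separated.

L, Z, P, E, P, Z, Y, W

P1 → L (d²=8445377.00)
P2 → Z (d²=12621505.00)
P3 → P (d²=1365065.00)
P4 → E (d²=19565380.00)
P5 → P (d²=2154322.00)
P6 → Z (d²=38274650.00)
P7 → Y (d²=19200281.00)
P8 → W (d²=2151725.00)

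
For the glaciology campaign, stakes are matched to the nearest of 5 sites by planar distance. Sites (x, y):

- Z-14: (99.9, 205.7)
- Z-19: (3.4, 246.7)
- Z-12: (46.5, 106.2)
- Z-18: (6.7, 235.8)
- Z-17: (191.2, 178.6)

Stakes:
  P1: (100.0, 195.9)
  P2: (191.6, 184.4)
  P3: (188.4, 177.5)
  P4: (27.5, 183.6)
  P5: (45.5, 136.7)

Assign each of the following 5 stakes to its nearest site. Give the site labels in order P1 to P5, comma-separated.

P1 → Z-14 (d²=96.05)
P2 → Z-17 (d²=33.80)
P3 → Z-17 (d²=9.05)
P4 → Z-18 (d²=3157.48)
P5 → Z-12 (d²=931.25)

Z-14, Z-17, Z-17, Z-18, Z-12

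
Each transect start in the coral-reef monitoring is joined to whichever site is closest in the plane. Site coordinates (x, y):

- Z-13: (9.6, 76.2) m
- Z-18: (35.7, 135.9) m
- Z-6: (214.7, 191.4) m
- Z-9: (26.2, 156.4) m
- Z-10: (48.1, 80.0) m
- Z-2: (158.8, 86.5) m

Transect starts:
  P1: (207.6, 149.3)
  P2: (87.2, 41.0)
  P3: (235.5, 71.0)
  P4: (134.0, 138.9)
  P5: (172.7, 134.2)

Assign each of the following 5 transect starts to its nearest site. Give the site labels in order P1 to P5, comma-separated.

P1 → Z-6 (d²=1822.82)
P2 → Z-10 (d²=3049.81)
P3 → Z-2 (d²=6123.14)
P4 → Z-2 (d²=3360.80)
P5 → Z-2 (d²=2468.50)

Z-6, Z-10, Z-2, Z-2, Z-2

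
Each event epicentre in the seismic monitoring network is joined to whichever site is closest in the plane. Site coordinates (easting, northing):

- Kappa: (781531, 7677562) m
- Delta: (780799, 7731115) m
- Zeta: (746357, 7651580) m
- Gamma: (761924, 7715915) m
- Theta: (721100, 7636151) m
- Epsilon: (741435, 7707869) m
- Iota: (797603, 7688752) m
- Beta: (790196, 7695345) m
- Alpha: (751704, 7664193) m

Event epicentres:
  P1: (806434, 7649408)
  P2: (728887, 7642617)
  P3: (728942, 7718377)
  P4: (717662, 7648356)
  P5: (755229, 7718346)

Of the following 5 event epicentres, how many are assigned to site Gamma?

1

P1 → Kappa
P2 → Theta
P3 → Epsilon
P4 → Theta
P5 → Gamma
1 of the 5 goes to Gamma.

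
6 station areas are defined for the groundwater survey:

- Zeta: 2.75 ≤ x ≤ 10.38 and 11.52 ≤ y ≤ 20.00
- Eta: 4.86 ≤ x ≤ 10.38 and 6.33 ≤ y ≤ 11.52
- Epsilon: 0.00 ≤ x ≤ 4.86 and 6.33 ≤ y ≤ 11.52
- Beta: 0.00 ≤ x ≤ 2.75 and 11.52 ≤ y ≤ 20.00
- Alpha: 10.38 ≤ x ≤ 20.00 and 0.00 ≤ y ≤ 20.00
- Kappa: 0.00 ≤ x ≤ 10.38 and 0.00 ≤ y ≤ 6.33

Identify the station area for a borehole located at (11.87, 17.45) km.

The point has x = 11.87 and y = 17.45.
Only Alpha satisfies 10.38 ≤ x ≤ 20.00 and 0.00 ≤ y ≤ 20.00.

Alpha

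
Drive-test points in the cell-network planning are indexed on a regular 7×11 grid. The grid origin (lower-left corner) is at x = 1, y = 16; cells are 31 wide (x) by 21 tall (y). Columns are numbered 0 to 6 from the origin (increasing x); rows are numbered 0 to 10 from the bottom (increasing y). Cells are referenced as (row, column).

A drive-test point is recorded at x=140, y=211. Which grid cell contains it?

Column index: ⌊(140 − 1) / 31⌋ = ⌊4.484⌋ = 4
Row offset from origin: ⌊(211 − 16) / 21⌋ = ⌊9.286⌋ = 9 → row 9

(9, 4)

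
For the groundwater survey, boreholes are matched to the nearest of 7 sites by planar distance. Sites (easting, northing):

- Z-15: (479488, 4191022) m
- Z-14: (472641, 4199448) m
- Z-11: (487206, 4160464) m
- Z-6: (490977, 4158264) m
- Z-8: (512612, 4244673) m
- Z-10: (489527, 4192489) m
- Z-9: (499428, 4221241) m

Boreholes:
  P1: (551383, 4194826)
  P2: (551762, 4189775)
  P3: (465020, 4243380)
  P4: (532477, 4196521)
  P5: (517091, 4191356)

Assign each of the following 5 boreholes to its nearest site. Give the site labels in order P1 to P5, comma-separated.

P1 → Z-9 (d²=3397074250.00)
P2 → Z-9 (d²=3728956712.00)
P3 → Z-9 (d²=1674045785.00)
P4 → Z-9 (d²=1703314801.00)
P5 → Z-10 (d²=761057785.00)

Z-9, Z-9, Z-9, Z-9, Z-10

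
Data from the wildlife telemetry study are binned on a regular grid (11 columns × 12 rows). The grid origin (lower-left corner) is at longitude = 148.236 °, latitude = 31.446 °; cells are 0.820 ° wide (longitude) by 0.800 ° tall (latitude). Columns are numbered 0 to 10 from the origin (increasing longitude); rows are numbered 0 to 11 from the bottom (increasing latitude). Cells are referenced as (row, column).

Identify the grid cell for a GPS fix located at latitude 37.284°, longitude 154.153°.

(7, 7)

Column index: ⌊(154.153 − 148.236) / 0.820⌋ = ⌊7.216⌋ = 7
Row offset from origin: ⌊(37.284 − 31.446) / 0.800⌋ = ⌊7.297⌋ = 7 → row 7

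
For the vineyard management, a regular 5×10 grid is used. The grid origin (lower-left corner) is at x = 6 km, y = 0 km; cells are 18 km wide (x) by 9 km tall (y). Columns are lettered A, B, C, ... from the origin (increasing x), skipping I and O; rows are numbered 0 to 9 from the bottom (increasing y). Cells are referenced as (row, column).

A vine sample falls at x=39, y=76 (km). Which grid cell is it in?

Column index: ⌊(39 − 6) / 18⌋ = ⌊1.833⌋ = 1 → column B
Row offset from origin: ⌊(76 − 0) / 9⌋ = ⌊8.444⌋ = 8 → row 8

(8, B)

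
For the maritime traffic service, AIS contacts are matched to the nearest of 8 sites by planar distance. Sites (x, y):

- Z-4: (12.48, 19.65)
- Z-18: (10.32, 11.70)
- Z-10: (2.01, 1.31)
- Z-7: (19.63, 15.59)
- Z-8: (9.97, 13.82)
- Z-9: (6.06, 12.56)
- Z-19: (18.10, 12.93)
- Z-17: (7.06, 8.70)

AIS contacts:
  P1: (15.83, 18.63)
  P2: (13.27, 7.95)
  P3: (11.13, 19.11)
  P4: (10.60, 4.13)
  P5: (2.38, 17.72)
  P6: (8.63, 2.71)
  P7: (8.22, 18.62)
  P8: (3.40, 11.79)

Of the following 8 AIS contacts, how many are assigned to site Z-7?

P1 → Z-4
P2 → Z-18
P3 → Z-4
P4 → Z-17
P5 → Z-9
P6 → Z-17
P7 → Z-4
P8 → Z-9
0 of the 8 go to Z-7.

0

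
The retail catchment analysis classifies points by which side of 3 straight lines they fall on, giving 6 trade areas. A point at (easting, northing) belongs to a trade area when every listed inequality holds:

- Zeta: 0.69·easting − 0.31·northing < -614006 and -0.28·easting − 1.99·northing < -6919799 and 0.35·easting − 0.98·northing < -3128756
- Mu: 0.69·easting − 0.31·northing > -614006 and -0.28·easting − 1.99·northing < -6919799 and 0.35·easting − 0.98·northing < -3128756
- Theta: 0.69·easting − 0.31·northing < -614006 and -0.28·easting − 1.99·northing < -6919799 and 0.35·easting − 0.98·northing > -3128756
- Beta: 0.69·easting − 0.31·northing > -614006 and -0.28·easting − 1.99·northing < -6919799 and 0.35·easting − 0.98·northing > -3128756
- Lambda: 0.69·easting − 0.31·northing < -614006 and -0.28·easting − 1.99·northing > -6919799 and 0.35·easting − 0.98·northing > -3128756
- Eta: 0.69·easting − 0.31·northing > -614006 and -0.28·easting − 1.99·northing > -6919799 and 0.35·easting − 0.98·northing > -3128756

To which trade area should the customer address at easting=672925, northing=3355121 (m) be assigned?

0.69·672925 − 0.31·3355121 = -575769.260, which is > -614006
-0.28·672925 − 1.99·3355121 = -6865109.790, which is > -6919799
0.35·672925 − 0.98·3355121 = -3052494.830, which is > -3128756
This sign pattern matches Eta.

Eta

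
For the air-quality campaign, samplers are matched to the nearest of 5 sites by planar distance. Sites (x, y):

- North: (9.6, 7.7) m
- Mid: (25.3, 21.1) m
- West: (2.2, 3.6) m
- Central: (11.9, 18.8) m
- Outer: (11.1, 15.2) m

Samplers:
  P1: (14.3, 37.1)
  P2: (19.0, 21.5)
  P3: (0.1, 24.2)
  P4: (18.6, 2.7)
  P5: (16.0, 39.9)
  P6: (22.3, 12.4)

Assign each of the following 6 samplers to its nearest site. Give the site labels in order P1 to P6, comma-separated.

P1 → Central (d²=340.65)
P2 → Mid (d²=39.85)
P3 → Central (d²=168.40)
P4 → North (d²=106.00)
P5 → Mid (d²=439.93)
P6 → Mid (d²=84.69)

Central, Mid, Central, North, Mid, Mid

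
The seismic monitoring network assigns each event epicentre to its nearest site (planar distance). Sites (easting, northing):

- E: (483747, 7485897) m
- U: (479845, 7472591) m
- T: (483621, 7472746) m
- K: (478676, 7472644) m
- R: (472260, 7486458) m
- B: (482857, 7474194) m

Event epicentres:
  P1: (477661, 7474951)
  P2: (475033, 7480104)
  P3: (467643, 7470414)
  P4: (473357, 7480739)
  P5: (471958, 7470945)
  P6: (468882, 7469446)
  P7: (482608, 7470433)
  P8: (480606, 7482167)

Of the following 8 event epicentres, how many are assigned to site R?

2

P1 → K
P2 → R
P3 → K
P4 → R
P5 → K
P6 → K
P7 → T
P8 → E
2 of the 8 go to R.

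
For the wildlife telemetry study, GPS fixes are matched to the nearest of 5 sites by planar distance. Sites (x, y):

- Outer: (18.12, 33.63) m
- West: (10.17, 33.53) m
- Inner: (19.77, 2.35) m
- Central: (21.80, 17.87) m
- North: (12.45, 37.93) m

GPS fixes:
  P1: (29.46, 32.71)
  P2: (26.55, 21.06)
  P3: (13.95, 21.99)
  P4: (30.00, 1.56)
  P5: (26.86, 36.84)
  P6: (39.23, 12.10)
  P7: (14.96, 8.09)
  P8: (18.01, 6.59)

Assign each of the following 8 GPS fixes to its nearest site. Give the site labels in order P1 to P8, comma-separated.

P1 → Outer (d²=129.44)
P2 → Central (d²=32.74)
P3 → Central (d²=78.60)
P4 → Inner (d²=105.28)
P5 → Outer (d²=86.69)
P6 → Central (d²=337.10)
P7 → Inner (d²=56.08)
P8 → Inner (d²=21.08)

Outer, Central, Central, Inner, Outer, Central, Inner, Inner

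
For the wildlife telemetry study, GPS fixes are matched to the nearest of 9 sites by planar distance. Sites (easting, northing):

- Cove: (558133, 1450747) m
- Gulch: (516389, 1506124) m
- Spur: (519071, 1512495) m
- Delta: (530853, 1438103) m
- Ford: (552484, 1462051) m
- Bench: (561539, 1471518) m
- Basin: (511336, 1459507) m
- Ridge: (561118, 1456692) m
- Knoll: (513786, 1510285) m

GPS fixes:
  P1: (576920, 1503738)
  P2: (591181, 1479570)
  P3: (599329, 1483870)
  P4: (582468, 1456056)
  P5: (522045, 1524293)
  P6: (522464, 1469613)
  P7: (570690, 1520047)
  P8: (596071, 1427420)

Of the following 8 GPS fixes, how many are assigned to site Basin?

P1 → Bench
P2 → Bench
P3 → Bench
P4 → Ridge
P5 → Spur
P6 → Basin
P7 → Bench
P8 → Cove
1 of the 8 goes to Basin.

1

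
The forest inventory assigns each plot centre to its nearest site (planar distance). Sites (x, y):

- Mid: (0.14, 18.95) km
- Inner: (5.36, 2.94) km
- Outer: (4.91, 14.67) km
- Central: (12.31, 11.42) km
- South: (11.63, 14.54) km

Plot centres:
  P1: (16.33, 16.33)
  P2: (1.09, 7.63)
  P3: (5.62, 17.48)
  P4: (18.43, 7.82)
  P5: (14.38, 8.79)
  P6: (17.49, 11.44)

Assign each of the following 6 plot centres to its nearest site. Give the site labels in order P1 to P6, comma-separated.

South, Inner, Outer, Central, Central, Central

P1 → South (d²=25.29)
P2 → Inner (d²=40.23)
P3 → Outer (d²=8.40)
P4 → Central (d²=50.41)
P5 → Central (d²=11.20)
P6 → Central (d²=26.83)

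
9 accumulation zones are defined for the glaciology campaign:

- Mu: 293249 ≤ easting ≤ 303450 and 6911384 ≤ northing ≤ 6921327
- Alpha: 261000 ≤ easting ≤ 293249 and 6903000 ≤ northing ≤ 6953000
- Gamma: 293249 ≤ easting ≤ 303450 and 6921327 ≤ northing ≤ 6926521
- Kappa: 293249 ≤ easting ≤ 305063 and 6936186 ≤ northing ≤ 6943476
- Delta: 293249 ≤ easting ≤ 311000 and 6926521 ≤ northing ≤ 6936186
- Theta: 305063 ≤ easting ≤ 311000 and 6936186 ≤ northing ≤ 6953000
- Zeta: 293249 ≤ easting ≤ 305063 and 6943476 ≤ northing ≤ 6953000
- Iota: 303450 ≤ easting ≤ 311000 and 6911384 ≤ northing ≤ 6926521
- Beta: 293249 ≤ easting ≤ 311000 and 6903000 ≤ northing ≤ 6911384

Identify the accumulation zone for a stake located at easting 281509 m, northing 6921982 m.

Alpha

The point has easting = 281509 and northing = 6921982.
Only Alpha satisfies 261000 ≤ easting ≤ 293249 and 6903000 ≤ northing ≤ 6953000.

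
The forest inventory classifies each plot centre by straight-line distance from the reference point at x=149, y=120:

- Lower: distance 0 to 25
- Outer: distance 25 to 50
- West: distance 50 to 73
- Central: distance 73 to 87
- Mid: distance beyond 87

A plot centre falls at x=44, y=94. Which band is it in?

Distance = √((44−149)² + (94−120)²) = √(11025.000 + 676.000) = 108.171.
87 ≤ 108.171 < ∞ → Mid.

Mid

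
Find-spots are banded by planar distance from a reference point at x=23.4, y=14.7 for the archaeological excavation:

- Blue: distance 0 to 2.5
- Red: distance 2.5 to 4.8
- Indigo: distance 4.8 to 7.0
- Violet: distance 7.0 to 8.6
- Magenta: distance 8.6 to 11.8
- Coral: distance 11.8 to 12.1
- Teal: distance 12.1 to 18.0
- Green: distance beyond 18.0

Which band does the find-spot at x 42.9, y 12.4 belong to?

Green

Distance = √((42.9−23.4)² + (12.4−14.7)²) = √(380.250 + 5.290) = 19.635.
18.0 ≤ 19.635 < ∞ → Green.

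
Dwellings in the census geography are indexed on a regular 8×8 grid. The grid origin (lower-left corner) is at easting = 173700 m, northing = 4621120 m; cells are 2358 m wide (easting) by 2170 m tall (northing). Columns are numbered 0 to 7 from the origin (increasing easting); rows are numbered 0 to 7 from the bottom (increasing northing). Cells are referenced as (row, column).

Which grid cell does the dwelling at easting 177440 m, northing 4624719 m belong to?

Column index: ⌊(177440 − 173700) / 2358⌋ = ⌊1.586⌋ = 1
Row offset from origin: ⌊(4624719 − 4621120) / 2170⌋ = ⌊1.659⌋ = 1 → row 1

(1, 1)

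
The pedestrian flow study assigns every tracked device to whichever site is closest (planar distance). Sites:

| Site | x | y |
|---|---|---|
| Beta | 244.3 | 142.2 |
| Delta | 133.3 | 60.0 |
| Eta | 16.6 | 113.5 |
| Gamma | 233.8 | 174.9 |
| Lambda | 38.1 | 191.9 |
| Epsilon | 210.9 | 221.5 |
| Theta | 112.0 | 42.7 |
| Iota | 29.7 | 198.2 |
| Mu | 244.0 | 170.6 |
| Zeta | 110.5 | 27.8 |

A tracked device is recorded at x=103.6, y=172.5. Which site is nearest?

Squared distances to each site:
Beta: 20714.580; Delta: 13538.340; Eta: 11050.000; Gamma: 16957.800; Lambda: 4666.610; Epsilon: 13914.290; Theta: 16918.600; Iota: 6121.700; Mu: 19715.770; Zeta: 20985.700.
Minimum at Lambda.

Lambda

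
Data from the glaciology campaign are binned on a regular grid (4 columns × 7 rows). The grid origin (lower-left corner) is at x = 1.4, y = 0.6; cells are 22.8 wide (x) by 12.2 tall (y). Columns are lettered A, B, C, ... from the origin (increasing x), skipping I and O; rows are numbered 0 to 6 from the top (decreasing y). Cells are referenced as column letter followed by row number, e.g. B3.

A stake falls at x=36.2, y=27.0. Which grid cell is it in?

Column index: ⌊(36.2 − 1.4) / 22.8⌋ = ⌊1.526⌋ = 1 → column B
Row offset from origin: ⌊(27.0 − 0.6) / 12.2⌋ = ⌊2.164⌋ = 2 → row 4 (counted from top)

B4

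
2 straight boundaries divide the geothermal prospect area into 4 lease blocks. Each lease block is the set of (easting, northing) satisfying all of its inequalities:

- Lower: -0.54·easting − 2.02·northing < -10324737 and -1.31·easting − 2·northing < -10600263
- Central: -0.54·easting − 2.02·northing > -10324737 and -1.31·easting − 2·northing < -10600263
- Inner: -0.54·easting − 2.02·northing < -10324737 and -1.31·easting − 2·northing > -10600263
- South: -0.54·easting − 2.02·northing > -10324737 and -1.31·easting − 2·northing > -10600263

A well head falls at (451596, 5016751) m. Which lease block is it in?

-0.54·451596 − 2.02·5016751 = -10377698.860, which is < -10324737
-1.31·451596 − 2·5016751 = -10625092.760, which is < -10600263
This sign pattern matches Lower.

Lower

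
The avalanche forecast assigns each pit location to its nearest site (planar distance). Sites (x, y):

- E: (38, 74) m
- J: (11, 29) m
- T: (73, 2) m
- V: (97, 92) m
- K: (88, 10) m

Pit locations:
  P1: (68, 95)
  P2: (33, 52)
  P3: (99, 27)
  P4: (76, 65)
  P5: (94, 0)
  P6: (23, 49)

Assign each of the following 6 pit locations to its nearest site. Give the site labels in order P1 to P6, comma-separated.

V, E, K, V, K, J

P1 → V (d²=850.00)
P2 → E (d²=509.00)
P3 → K (d²=410.00)
P4 → V (d²=1170.00)
P5 → K (d²=136.00)
P6 → J (d²=544.00)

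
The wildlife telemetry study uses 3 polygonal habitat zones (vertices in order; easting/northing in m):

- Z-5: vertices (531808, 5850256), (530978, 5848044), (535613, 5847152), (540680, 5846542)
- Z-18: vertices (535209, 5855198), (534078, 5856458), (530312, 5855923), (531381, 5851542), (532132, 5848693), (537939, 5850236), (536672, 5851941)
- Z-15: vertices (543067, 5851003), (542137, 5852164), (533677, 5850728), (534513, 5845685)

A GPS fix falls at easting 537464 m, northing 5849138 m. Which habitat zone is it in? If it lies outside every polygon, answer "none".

Cast a ray rightward from (537464, 5849138). For each polygon, the edges (by vertex number in listed order) whose endpoints lie on opposite sides of northing = 5849138, where each meets that height, and whether that is right or left of the point:
Z-5: 1–2 at easting≈531388.5 (left), 4–1 at easting≈534478.7 (left) → 0 crossings.
Z-18: 4–5 at easting≈532014.7 (left), 5–6 at easting≈533806.7 (left) → 0 crossings.
Z-15: 3–4 at easting≈533940.6 (left), 4–1 at easting≈540067.1 (right) → 1 crossing.
Only Z-15 has an odd count, so the point is inside Z-15.

Z-15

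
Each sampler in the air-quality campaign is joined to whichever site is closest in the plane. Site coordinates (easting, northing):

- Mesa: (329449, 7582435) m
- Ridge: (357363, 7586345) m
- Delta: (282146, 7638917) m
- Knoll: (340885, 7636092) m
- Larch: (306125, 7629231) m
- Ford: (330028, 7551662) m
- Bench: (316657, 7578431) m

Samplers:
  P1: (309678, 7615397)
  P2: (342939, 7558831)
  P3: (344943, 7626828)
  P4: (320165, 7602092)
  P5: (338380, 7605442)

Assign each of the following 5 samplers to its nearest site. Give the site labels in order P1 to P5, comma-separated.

P1 → Larch (d²=204003365.00)
P2 → Ford (d²=218088482.00)
P3 → Knoll (d²=102289060.00)
P4 → Mesa (d²=472590305.00)
P5 → Mesa (d²=609084810.00)

Larch, Ford, Knoll, Mesa, Mesa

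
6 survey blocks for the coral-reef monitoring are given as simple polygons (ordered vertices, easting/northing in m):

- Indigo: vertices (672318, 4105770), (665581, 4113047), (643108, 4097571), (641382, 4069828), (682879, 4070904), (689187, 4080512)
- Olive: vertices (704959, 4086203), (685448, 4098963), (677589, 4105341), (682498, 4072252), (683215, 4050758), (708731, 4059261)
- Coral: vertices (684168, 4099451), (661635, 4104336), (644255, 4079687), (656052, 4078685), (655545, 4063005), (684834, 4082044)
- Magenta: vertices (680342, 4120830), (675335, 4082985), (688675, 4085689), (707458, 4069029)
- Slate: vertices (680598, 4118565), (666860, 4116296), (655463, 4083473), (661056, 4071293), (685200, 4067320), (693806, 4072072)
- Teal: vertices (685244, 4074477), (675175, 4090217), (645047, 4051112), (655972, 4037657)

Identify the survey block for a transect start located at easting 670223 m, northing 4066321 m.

Cast a ray rightward from (670223, 4066321). For each polygon, the edges (by vertex number in listed order) whose endpoints lie on opposite sides of northing = 4066321, where each meets that height, and whether that is right or left of the point:
Indigo: no edge straddles that height → 0 crossings.
Olive: 4–5 at easting≈682695.8 (right), 6–1 at easting≈707742.6 (right) → 2 crossings.
Coral: 4–5 at easting≈655652.2 (left), 5–6 at easting≈660646.2 (left) → 0 crossings.
Magenta: no edge straddles that height → 0 crossings.
Slate: no edge straddles that height → 0 crossings.
Teal: 2–3 at easting≈656764.6 (left), 4–1 at easting≈678760.0 (right) → 1 crossing.
Only Teal has an odd count, so the point is inside Teal.

Teal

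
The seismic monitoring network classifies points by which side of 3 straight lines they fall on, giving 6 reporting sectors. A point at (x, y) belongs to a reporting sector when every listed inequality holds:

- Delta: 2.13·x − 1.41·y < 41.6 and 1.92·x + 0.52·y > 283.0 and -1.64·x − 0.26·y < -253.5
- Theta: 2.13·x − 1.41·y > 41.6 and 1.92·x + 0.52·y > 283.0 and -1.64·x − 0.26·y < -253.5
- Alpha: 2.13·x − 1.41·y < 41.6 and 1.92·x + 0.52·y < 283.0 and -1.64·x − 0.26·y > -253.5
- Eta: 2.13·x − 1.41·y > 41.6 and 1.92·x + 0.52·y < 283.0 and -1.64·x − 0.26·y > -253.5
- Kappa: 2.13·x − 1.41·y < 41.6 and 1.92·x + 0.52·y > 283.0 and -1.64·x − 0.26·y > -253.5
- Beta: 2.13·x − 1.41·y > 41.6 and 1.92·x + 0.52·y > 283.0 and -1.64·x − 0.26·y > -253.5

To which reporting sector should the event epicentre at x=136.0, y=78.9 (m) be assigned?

Beta

2.13·136.0 − 1.41·78.9 = 178.431, which is > 41.6
1.92·136.0 + 0.52·78.9 = 302.148, which is > 283.0
-1.64·136.0 − 0.26·78.9 = -243.554, which is > -253.5
This sign pattern matches Beta.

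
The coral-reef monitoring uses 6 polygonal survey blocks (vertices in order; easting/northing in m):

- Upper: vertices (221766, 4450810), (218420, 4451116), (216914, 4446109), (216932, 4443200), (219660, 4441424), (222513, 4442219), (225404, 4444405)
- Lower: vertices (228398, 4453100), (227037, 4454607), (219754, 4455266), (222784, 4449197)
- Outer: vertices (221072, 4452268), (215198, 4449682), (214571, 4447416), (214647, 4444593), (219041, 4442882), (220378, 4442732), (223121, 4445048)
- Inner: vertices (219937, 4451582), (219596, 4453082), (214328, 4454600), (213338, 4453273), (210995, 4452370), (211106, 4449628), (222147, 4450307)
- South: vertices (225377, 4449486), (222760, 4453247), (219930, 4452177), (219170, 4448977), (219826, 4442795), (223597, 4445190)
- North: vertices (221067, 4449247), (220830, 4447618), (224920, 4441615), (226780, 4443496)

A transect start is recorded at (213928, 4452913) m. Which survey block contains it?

Cast a ray rightward from (213928, 4452913). For each polygon, the edges (by vertex number in listed order) whose endpoints lie on opposite sides of northing = 4452913, where each meets that height, and whether that is right or left of the point:
Upper: no edge straddles that height → 0 crossings.
Lower: 3–4 at easting≈220928.8 (right), 4–1 at easting≈228129.0 (right) → 2 crossings.
Outer: no edge straddles that height → 0 crossings.
Inner: 1–2 at easting≈219634.4 (right), 4–5 at easting≈212403.9 (left) → 1 crossing.
South: 1–2 at easting≈222992.4 (right), 2–3 at easting≈221876.6 (right) → 2 crossings.
North: no edge straddles that height → 0 crossings.
Only Inner has an odd count, so the point is inside Inner.

Inner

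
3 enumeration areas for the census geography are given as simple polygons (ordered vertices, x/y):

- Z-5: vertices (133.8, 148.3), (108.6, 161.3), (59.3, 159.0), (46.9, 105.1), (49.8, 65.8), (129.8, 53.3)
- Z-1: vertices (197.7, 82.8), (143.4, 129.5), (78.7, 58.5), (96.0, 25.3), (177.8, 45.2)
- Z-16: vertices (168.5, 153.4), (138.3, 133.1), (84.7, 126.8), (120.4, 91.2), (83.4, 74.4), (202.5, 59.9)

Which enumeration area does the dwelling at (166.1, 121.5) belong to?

Cast a ray rightward from (166.1, 121.5). For each polygon, the edges (by vertex number in listed order) whose endpoints lie on opposite sides of y = 121.5, where each meets that height, and whether that is right or left of the point:
Z-5: 3–4 at x≈50.67 (left), 6–1 at x≈132.67 (left) → 0 crossings.
Z-1: 1–2 at x≈152.70 (left), 2–3 at x≈136.11 (left) → 0 crossings.
Z-16: 3–4 at x≈90.01 (left), 6–1 at x≈180.10 (right) → 1 crossing.
Only Z-16 has an odd count, so the point is inside Z-16.

Z-16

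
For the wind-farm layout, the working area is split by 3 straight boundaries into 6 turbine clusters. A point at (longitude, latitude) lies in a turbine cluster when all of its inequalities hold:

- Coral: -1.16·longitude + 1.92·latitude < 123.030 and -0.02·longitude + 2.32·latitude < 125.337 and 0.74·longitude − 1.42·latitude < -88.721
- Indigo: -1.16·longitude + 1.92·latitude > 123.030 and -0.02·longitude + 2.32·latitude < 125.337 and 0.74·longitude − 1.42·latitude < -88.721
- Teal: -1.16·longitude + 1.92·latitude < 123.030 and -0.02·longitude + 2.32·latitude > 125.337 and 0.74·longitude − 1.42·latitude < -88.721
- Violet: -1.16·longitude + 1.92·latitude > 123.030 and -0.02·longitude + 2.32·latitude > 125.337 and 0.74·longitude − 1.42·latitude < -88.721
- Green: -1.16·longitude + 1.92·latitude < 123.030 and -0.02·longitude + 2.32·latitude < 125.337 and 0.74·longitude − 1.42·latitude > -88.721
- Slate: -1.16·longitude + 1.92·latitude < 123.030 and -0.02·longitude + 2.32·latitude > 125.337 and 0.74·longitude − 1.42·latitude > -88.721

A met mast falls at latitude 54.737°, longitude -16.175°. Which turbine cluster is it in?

-1.16·-16.175 + 1.92·54.737 = 123.858, which is > 123.030
-0.02·-16.175 + 2.32·54.737 = 127.313, which is > 125.337
0.74·-16.175 − 1.42·54.737 = -89.696, which is < -88.721
This sign pattern matches Violet.

Violet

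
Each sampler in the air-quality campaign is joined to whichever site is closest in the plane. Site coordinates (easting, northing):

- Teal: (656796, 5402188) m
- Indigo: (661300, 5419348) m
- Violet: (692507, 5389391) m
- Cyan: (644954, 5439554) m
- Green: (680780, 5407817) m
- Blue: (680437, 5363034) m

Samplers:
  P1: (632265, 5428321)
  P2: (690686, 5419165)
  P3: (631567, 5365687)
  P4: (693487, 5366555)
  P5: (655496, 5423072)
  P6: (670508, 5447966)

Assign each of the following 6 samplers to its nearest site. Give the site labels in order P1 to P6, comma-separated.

P1 → Cyan (d²=287191010.00)
P2 → Green (d²=226905940.00)
P3 → Teal (d²=1968825442.00)
P4 → Blue (d²=182699941.00)
P5 → Indigo (d²=47554592.00)
P6 → Cyan (d²=723768660.00)

Cyan, Green, Teal, Blue, Indigo, Cyan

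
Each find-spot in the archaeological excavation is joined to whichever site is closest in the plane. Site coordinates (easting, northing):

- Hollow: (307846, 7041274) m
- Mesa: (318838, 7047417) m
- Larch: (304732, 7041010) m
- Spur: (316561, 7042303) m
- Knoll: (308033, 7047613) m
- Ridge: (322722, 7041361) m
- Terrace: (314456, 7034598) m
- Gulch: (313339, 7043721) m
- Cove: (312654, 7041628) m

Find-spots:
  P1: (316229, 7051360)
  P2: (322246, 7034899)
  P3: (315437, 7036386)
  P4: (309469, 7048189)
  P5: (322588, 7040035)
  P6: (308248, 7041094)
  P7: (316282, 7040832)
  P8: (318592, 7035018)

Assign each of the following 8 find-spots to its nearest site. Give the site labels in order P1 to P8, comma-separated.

Mesa, Ridge, Terrace, Knoll, Ridge, Hollow, Spur, Terrace

P1 → Mesa (d²=22354130.00)
P2 → Ridge (d²=41984020.00)
P3 → Terrace (d²=4159305.00)
P4 → Knoll (d²=2393872.00)
P5 → Ridge (d²=1776232.00)
P6 → Hollow (d²=194004.00)
P7 → Spur (d²=2241682.00)
P8 → Terrace (d²=17282896.00)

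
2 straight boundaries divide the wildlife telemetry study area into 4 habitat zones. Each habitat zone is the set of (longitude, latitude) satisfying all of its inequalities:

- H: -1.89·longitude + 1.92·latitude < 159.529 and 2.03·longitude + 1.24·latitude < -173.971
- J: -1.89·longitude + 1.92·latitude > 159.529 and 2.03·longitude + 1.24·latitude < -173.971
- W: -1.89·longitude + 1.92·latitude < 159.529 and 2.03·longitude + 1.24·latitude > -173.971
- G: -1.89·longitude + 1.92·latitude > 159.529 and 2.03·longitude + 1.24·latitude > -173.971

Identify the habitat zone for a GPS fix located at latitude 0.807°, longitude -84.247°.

G

-1.89·-84.247 + 1.92·0.807 = 160.776, which is > 159.529
2.03·-84.247 + 1.24·0.807 = -170.021, which is > -173.971
This sign pattern matches G.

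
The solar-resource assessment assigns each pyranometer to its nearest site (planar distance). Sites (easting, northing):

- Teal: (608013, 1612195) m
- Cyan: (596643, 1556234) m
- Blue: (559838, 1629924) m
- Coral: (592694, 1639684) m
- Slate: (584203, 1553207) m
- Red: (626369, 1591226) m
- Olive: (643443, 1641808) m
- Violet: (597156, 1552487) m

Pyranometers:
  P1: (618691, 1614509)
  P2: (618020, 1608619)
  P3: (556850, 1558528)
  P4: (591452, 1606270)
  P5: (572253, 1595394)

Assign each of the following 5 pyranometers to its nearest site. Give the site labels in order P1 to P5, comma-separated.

Teal, Teal, Slate, Teal, Blue

P1 → Teal (d²=119374280.00)
P2 → Teal (d²=112927825.00)
P3 → Slate (d²=776499650.00)
P4 → Teal (d²=309372346.00)
P5 → Blue (d²=1346453125.00)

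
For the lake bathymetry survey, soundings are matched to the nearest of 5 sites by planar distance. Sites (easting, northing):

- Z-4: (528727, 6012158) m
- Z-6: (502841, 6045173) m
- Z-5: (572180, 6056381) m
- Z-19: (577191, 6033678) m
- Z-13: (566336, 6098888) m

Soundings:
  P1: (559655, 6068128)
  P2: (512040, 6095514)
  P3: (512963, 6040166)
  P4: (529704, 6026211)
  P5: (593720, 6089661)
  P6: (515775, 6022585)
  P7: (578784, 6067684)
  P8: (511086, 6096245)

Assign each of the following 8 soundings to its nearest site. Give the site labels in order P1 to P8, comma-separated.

P1 → Z-5 (d²=294867634.00)
P2 → Z-6 (d²=2618837882.00)
P3 → Z-6 (d²=127524933.00)
P4 → Z-4 (d²=198441338.00)
P5 → Z-13 (d²=835020985.00)
P6 → Z-4 (d²=276476633.00)
P7 → Z-5 (d²=171370625.00)
P8 → Z-6 (d²=2676329209.00)

Z-5, Z-6, Z-6, Z-4, Z-13, Z-4, Z-5, Z-6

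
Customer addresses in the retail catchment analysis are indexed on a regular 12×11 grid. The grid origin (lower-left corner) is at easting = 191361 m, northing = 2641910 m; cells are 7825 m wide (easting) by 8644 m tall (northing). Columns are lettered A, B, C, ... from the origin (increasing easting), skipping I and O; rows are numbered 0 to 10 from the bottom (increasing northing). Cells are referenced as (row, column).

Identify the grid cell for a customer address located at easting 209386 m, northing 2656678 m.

(1, C)

Column index: ⌊(209386 − 191361) / 7825⌋ = ⌊2.304⌋ = 2 → column C
Row offset from origin: ⌊(2656678 − 2641910) / 8644⌋ = ⌊1.708⌋ = 1 → row 1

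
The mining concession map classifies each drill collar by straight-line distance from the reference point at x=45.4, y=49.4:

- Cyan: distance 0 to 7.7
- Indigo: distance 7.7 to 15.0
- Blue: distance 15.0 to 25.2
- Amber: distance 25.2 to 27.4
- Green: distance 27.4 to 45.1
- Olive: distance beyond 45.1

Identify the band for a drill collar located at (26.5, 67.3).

Amber

Distance = √((26.5−45.4)² + (67.3−49.4)²) = √(357.210 + 320.410) = 26.031.
25.2 ≤ 26.031 < 27.4 → Amber.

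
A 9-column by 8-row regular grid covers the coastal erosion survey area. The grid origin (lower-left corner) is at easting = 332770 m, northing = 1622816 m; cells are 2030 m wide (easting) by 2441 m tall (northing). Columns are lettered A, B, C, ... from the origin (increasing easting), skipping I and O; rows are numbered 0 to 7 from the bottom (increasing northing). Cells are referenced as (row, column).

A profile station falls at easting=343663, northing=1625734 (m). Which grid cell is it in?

(1, F)

Column index: ⌊(343663 − 332770) / 2030⌋ = ⌊5.366⌋ = 5 → column F
Row offset from origin: ⌊(1625734 − 1622816) / 2441⌋ = ⌊1.195⌋ = 1 → row 1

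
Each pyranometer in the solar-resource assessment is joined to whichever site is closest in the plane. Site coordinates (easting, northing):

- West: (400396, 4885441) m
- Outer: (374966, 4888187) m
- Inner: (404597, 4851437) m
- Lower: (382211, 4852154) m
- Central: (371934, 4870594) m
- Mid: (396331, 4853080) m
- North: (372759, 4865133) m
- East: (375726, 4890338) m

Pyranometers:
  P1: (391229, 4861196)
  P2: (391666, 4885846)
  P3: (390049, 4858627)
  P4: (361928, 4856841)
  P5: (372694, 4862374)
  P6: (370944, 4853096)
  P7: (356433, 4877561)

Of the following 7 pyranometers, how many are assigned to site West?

P1 → Mid
P2 → West
P3 → Mid
P4 → North
P5 → North
P6 → Lower
P7 → Central
1 of the 7 goes to West.

1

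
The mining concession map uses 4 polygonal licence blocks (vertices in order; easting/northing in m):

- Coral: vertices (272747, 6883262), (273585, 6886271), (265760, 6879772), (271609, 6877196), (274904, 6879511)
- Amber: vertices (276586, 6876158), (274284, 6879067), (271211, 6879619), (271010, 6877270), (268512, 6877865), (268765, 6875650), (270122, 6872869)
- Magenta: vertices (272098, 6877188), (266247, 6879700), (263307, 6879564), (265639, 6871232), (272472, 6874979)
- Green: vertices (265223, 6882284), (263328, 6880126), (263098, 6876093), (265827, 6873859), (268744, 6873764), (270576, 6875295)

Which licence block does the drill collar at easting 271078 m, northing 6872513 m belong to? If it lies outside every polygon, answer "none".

none

Cast a ray rightward from (271078, 6872513). For each polygon, the edges (by vertex number in listed order) whose endpoints lie on opposite sides of northing = 6872513, where each meets that height, and whether that is right or left of the point:
Coral: no edge straddles that height → 0 crossings.
Amber: no edge straddles that height → 0 crossings.
Magenta: 3–4 at easting≈265280.5 (left), 4–5 at easting≈267975.0 (left) → 0 crossings.
Green: no edge straddles that height → 0 crossings.
All counts are even, so the point lies outside every listed polygon.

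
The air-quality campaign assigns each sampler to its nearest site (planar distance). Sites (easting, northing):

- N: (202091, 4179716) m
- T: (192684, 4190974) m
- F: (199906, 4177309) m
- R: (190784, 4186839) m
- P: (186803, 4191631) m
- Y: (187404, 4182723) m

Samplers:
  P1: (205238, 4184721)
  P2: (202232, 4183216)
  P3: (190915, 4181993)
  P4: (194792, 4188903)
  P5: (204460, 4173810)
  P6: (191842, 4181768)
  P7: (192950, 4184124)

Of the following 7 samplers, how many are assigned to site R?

P1 → N
P2 → N
P3 → Y
P4 → T
P5 → F
P6 → Y
P7 → R
1 of the 7 goes to R.

1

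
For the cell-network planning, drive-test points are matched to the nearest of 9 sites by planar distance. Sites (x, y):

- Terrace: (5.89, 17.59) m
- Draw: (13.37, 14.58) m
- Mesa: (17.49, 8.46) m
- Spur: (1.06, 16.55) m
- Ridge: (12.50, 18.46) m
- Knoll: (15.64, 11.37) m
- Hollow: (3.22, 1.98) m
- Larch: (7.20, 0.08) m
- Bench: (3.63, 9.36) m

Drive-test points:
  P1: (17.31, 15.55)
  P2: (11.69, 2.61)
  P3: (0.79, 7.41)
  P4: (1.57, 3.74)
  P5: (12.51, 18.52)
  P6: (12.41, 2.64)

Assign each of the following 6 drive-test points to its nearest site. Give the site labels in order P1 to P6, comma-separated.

P1 → Draw (d²=16.46)
P2 → Larch (d²=26.56)
P3 → Bench (d²=11.87)
P4 → Hollow (d²=5.82)
P5 → Ridge (d²=0.00)
P6 → Larch (d²=33.70)

Draw, Larch, Bench, Hollow, Ridge, Larch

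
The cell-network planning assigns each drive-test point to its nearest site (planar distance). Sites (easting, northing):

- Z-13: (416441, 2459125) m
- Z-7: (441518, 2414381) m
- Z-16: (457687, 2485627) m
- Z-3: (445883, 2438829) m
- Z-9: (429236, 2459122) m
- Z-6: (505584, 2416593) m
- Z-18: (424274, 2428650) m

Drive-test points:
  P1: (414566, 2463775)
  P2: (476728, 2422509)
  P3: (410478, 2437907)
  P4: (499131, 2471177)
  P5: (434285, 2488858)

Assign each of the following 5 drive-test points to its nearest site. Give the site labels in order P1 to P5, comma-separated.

Z-13, Z-6, Z-18, Z-16, Z-16

P1 → Z-13 (d²=25138125.00)
P2 → Z-6 (d²=867667792.00)
P3 → Z-18 (d²=276021665.00)
P4 → Z-16 (d²=1926407636.00)
P5 → Z-16 (d²=558092965.00)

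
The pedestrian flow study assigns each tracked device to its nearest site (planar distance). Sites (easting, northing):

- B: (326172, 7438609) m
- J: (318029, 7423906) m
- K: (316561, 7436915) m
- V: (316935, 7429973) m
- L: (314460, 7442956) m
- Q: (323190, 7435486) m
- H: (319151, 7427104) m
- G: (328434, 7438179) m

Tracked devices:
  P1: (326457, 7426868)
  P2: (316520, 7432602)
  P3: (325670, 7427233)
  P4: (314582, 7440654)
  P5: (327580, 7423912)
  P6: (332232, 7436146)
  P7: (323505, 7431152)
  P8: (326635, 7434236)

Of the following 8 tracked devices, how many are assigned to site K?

0

P1 → H
P2 → V
P3 → H
P4 → L
P5 → H
P6 → G
P7 → Q
P8 → Q
0 of the 8 go to K.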